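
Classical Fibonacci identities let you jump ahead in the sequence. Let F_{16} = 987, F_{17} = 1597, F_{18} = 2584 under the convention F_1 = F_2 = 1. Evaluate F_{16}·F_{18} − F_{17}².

-1

987·2584 − 1597² = 2550408 − 2550409 = -1. (Cassini's identity: F_{k−1}F_{k+1} − F_k² = (−1)^k.)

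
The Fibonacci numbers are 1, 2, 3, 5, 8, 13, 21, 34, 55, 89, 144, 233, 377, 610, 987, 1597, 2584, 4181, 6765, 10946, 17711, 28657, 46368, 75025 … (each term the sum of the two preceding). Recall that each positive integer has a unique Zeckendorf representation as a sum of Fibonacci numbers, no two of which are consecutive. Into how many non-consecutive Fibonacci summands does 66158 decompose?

Repeatedly subtract the largest Fibonacci number that fits:
46368 ≤ 66158 < 75025, so take 46368; remainder 19790
17711 ≤ 19790 < 28657, so take 17711; remainder 2079
1597 ≤ 2079 < 2584, so take 1597; remainder 482
377 ≤ 482 < 610, so take 377; remainder 105
89 ≤ 105 < 144, so take 89; remainder 16
13 ≤ 16 < 21, so take 13; remainder 3
3 ≤ 3 < 5, so take 3; remainder 0
66158 = 46368 + 17711 + 1597 + 377 + 89 + 13 + 3, which has 7 terms.

7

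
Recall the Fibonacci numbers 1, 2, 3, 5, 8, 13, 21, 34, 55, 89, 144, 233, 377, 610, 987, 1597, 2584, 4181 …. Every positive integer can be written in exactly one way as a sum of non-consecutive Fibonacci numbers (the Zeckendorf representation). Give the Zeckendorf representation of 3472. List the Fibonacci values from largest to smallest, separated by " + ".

2584 + 610 + 233 + 34 + 8 + 3

Repeatedly subtract the largest Fibonacci number that fits:
subtract 2584 from 3472: 888 remains
subtract 610 from 888: 278 remains
subtract 233 from 278: 45 remains
subtract 34 from 45: 11 remains
subtract 8 from 11: 3 remains
subtract 3 from 3: 0 remains
So 3472 = 2584 + 610 + 233 + 34 + 8 + 3, with no two terms consecutive in the sequence.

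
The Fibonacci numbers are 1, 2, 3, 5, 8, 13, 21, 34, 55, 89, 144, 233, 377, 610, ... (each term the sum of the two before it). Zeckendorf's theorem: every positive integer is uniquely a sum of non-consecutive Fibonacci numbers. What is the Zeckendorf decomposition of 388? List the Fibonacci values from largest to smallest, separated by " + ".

largest Fibonacci ≤ 388 is 377; 388 − 377 = 11
largest Fibonacci ≤ 11 is 8; 11 − 8 = 3
largest Fibonacci ≤ 3 is 3; 3 − 3 = 0
So 388 = 377 + 8 + 3, with no two terms consecutive in the sequence.

377 + 8 + 3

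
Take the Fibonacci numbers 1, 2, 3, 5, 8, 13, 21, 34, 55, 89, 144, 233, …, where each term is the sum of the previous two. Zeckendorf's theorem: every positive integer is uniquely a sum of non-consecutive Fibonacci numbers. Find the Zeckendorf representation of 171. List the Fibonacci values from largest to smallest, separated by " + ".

Greedy algorithm:
largest Fibonacci ≤ 171 is 144; 171 − 144 = 27
largest Fibonacci ≤ 27 is 21; 27 − 21 = 6
largest Fibonacci ≤ 6 is 5; 6 − 5 = 1
largest Fibonacci ≤ 1 is 1; 1 − 1 = 0
So 171 = 144 + 21 + 5 + 1, with no two terms consecutive in the sequence.

144 + 21 + 5 + 1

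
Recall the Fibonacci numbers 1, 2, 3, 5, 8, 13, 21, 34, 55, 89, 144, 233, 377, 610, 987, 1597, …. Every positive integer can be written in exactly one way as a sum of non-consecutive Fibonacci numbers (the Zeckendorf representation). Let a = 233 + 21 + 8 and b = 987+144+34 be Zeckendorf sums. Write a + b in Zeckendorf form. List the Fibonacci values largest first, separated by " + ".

The two numbers are 262 and 1165, so their sum is 1427.
987 ≤ 1427 < 1597, so take 987; remainder 440
377 ≤ 440 < 610, so take 377; remainder 63
55 ≤ 63 < 89, so take 55; remainder 8
8 ≤ 8 < 13, so take 8; remainder 0

987 + 377 + 55 + 8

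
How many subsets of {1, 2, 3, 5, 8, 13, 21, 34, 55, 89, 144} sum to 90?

5

Starting from the Zeckendorf form and repeatedly splitting a term F_k into F_{k−1} + F_{k−2} (when neither is already used) reaches every representation.
90 = 89+1 = 55+34+1 = 55+21+13+1 = 55+21+8+5+1 = 55+21+8+3+2+1 — 5 representations.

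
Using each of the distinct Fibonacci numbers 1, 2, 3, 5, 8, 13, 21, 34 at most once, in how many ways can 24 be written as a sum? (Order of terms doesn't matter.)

5

Each representation comes from the Zeckendorf form by replacing some F_k with F_{k−1} + F_{k−2} where possible.
24 = 21+3 = 21+2+1 = 13+8+3 = 13+8+2+1 = 13+5+3+2+1 — 5 representations.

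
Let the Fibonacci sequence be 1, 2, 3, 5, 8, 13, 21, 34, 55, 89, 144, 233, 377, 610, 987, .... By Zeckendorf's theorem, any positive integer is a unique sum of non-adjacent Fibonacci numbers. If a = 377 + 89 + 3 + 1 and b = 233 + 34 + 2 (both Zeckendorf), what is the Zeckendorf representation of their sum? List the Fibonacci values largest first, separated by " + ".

610 + 89 + 34 + 5 + 1

The two numbers are 470 and 269, so their sum is 739.
take 610 (≤ 739); 739 − 610 = 129
take 89 (≤ 129); 129 − 89 = 40
take 34 (≤ 40); 40 − 34 = 6
take 5 (≤ 6); 6 − 5 = 1
take 1 (≤ 1); 1 − 1 = 0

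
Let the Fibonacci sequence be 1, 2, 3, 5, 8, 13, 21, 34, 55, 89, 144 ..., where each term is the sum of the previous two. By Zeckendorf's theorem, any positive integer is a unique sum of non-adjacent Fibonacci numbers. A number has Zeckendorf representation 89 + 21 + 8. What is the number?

118

89 + 21 + 8 = 118.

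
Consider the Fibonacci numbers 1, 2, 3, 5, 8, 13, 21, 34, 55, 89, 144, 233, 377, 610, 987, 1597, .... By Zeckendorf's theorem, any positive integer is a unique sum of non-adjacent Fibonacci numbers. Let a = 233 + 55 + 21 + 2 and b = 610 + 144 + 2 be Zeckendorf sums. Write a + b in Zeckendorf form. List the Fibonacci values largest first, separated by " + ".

The two numbers are 311 and 756, so their sum is 1067.
subtract 987 from 1067: 80 remains
subtract 55 from 80: 25 remains
subtract 21 from 25: 4 remains
subtract 3 from 4: 1 remains
subtract 1 from 1: 0 remains

987 + 55 + 21 + 3 + 1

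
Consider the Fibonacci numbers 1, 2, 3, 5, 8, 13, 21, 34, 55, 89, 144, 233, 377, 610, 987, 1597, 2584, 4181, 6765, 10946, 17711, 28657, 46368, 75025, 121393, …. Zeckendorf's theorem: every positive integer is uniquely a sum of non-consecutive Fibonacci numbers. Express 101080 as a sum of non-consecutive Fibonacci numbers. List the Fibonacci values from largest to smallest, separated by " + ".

75025 + 17711 + 6765 + 987 + 377 + 144 + 55 + 13 + 3

Greedy algorithm:
75025 ≤ 101080 < 121393, so take 75025; remainder 26055
17711 ≤ 26055 < 28657, so take 17711; remainder 8344
6765 ≤ 8344 < 10946, so take 6765; remainder 1579
987 ≤ 1579 < 1597, so take 987; remainder 592
377 ≤ 592 < 610, so take 377; remainder 215
144 ≤ 215 < 233, so take 144; remainder 71
55 ≤ 71 < 89, so take 55; remainder 16
13 ≤ 16 < 21, so take 13; remainder 3
3 ≤ 3 < 5, so take 3; remainder 0
So 101080 = 75025 + 17711 + 6765 + 987 + 377 + 144 + 55 + 13 + 3, with no two terms consecutive in the sequence.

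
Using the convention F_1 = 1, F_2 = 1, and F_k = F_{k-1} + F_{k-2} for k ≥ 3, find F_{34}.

5702887

Iterating the recurrence up to F_{29} = 514229 and F_{28} = 317811:
F_{30} = F_{29} + F_{28} = 514229 + 317811 = 832040
F_{31} = F_{30} + F_{29} = 832040 + 514229 = 1346269
F_{32} = F_{31} + F_{30} = 1346269 + 832040 = 2178309
F_{33} = F_{32} + F_{31} = 2178309 + 1346269 = 3524578
F_{34} = F_{33} + F_{32} = 3524578 + 2178309 = 5702887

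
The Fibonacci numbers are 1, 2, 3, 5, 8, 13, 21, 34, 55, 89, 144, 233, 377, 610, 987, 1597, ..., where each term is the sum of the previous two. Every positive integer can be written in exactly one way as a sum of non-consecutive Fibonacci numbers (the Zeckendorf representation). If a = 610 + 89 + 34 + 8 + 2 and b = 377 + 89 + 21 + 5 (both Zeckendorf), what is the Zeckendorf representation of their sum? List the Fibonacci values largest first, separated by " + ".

987 + 233 + 13 + 2

The two numbers are 743 and 492, so their sum is 1235.
Repeatedly subtract the largest Fibonacci number that fits:
take 987 (≤ 1235); 1235 − 987 = 248
take 233 (≤ 248); 248 − 233 = 15
take 13 (≤ 15); 15 − 13 = 2
take 2 (≤ 2); 2 − 2 = 0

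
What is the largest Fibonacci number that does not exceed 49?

34 ≤ 49 < 55, so the largest Fibonacci number not exceeding 49 is 34.

34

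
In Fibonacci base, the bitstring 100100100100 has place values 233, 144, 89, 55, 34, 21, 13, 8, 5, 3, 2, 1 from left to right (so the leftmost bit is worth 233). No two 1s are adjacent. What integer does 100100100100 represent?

304

Summing the place values of the 1 bits: 233 + 55 + 13 + 3 = 304.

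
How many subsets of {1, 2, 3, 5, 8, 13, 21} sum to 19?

3

19 = 13+5+1 = 13+3+2+1 = 8+5+3+2+1 — 3 representations.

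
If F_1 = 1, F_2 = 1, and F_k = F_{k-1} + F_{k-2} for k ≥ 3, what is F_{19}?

4181

Iterating the recurrence up to F_{11} = 89 and F_{10} = 55:
F_{12} = F_{11} + F_{10} = 89 + 55 = 144
F_{13} = F_{12} + F_{11} = 144 + 89 = 233
F_{14} = F_{13} + F_{12} = 233 + 144 = 377
F_{15} = F_{14} + F_{13} = 377 + 233 = 610
F_{16} = F_{15} + F_{14} = 610 + 377 = 987
F_{17} = F_{16} + F_{15} = 987 + 610 = 1597
F_{18} = F_{17} + F_{16} = 1597 + 987 = 2584
F_{19} = F_{18} + F_{17} = 2584 + 1597 = 4181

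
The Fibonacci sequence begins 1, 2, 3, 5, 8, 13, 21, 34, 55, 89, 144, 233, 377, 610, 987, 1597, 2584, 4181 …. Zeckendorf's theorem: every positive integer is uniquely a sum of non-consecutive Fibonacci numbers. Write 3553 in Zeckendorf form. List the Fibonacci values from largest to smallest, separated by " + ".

take 2584 (≤ 3553); 3553 − 2584 = 969
take 610 (≤ 969); 969 − 610 = 359
take 233 (≤ 359); 359 − 233 = 126
take 89 (≤ 126); 126 − 89 = 37
take 34 (≤ 37); 37 − 34 = 3
take 3 (≤ 3); 3 − 3 = 0
So 3553 = 2584 + 610 + 233 + 89 + 34 + 3, with no two terms consecutive in the sequence.

2584 + 610 + 233 + 89 + 34 + 3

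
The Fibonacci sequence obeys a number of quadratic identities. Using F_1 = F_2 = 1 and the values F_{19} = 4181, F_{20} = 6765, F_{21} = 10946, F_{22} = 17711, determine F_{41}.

165580141

By the addition formula F_{m+n} = F_m F_{n+1} + F_{m−1} F_n with m=22, n=19: F_{41} = 17711·6765 + 10946·4181 = 119814915 + 45765226 = 165580141.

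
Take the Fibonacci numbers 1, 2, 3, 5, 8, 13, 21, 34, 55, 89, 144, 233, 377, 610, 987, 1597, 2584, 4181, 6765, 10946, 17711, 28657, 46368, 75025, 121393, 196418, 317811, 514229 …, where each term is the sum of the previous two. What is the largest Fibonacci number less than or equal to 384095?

317811

317811 ≤ 384095 < 514229, so the largest Fibonacci number not exceeding 384095 is 317811.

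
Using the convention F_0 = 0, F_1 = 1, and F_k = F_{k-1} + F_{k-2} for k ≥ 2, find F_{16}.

987

Iterating the recurrence up to F_{9} = 34 and F_{8} = 21:
F_{10} = F_{9} + F_{8} = 34 + 21 = 55
F_{11} = F_{10} + F_{9} = 55 + 34 = 89
F_{12} = F_{11} + F_{10} = 89 + 55 = 144
F_{13} = F_{12} + F_{11} = 144 + 89 = 233
F_{14} = F_{13} + F_{12} = 233 + 144 = 377
F_{15} = F_{14} + F_{13} = 377 + 233 = 610
F_{16} = F_{15} + F_{14} = 610 + 377 = 987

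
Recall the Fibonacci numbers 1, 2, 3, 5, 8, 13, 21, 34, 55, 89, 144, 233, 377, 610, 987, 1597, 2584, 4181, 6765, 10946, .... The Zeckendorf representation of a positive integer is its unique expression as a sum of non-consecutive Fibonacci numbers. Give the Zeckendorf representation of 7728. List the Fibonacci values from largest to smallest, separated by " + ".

Greedily peel off the largest Fibonacci term at each step:
take 6765 (≤ 7728); 7728 − 6765 = 963
take 610 (≤ 963); 963 − 610 = 353
take 233 (≤ 353); 353 − 233 = 120
take 89 (≤ 120); 120 − 89 = 31
take 21 (≤ 31); 31 − 21 = 10
take 8 (≤ 10); 10 − 8 = 2
take 2 (≤ 2); 2 − 2 = 0
So 7728 = 6765 + 610 + 233 + 89 + 21 + 8 + 2, with no two terms consecutive in the sequence.

6765 + 610 + 233 + 89 + 21 + 8 + 2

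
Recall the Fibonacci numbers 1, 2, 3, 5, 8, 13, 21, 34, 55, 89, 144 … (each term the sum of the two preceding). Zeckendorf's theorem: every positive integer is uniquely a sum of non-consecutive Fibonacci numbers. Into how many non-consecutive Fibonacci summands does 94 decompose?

Greedily peel off the largest Fibonacci term at each step:
94: greatest Fibonacci not exceeding it is 89, leaving 5
5: greatest Fibonacci not exceeding it is 5, leaving 0
94 = 89 + 5, which has 2 terms.

2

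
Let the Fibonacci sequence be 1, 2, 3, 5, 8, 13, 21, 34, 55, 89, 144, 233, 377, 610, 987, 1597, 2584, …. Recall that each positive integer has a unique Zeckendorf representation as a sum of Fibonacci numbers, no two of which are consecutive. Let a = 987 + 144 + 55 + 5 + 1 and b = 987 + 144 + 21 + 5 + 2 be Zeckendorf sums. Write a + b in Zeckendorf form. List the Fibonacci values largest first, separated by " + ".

The two numbers are 1192 and 1159, so their sum is 2351.
subtract 1597 from 2351: 754 remains
subtract 610 from 754: 144 remains
subtract 144 from 144: 0 remains

1597 + 610 + 144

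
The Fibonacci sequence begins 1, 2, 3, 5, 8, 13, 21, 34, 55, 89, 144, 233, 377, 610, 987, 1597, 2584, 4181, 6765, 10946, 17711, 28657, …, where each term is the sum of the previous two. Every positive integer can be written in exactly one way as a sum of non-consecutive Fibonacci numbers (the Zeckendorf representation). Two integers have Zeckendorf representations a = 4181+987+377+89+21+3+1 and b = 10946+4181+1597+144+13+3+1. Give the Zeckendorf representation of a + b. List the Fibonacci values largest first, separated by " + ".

17711 + 4181 + 610 + 34 + 8

The two numbers are 5659 and 16885, so their sum is 22544.
22544: greatest Fibonacci not exceeding it is 17711, leaving 4833
4833: greatest Fibonacci not exceeding it is 4181, leaving 652
652: greatest Fibonacci not exceeding it is 610, leaving 42
42: greatest Fibonacci not exceeding it is 34, leaving 8
8: greatest Fibonacci not exceeding it is 8, leaving 0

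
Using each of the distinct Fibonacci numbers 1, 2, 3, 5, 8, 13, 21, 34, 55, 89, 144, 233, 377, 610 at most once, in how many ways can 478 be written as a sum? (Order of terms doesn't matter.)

Starting from the Zeckendorf form and repeatedly splitting a term F_k into F_{k−1} + F_{k−2} (when neither is already used) reaches every representation.
478 = 377+89+8+3+1 = 377+55+34+8+3+1 = 233+144+89+8+3+1 = 377+55+21+13+8+3+1 = … (2 more), for 6 in all.

6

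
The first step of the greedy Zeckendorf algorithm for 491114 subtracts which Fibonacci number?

317811

317811 ≤ 491114 < 514229, so the largest Fibonacci number not exceeding 491114 is 317811.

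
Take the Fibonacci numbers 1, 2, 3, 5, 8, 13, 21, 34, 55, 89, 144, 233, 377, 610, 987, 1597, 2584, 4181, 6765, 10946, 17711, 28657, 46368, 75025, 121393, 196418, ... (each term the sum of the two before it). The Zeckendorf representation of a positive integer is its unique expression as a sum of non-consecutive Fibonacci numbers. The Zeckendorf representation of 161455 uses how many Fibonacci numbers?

Repeatedly subtract the largest Fibonacci number that fits:
take 121393 (≤ 161455); 161455 − 121393 = 40062
take 28657 (≤ 40062); 40062 − 28657 = 11405
take 10946 (≤ 11405); 11405 − 10946 = 459
take 377 (≤ 459); 459 − 377 = 82
take 55 (≤ 82); 82 − 55 = 27
take 21 (≤ 27); 27 − 21 = 6
take 5 (≤ 6); 6 − 5 = 1
take 1 (≤ 1); 1 − 1 = 0
161455 = 121393 + 28657 + 10946 + 377 + 55 + 21 + 5 + 1, which has 8 terms.

8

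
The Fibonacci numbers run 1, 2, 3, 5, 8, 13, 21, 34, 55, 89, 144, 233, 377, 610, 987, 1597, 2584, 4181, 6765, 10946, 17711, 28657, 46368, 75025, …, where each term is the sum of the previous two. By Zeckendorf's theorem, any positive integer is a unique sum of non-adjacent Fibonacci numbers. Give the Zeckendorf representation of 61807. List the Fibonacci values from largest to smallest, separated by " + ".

46368 + 10946 + 4181 + 233 + 55 + 21 + 3

46368 ≤ 61807 < 75025, so take 46368; remainder 15439
10946 ≤ 15439 < 17711, so take 10946; remainder 4493
4181 ≤ 4493 < 6765, so take 4181; remainder 312
233 ≤ 312 < 377, so take 233; remainder 79
55 ≤ 79 < 89, so take 55; remainder 24
21 ≤ 24 < 34, so take 21; remainder 3
3 ≤ 3 < 5, so take 3; remainder 0
So 61807 = 46368 + 10946 + 4181 + 233 + 55 + 21 + 3, with no two terms consecutive in the sequence.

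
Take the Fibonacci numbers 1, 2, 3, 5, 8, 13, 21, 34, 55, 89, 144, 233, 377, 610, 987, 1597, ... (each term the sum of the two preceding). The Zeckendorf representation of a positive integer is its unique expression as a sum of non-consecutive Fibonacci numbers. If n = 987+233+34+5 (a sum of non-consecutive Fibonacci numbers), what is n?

1259

987+233+34+5 = 1259.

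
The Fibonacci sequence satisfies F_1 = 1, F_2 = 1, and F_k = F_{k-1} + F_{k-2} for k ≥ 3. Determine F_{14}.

Iterating the recurrence up to F_{7} = 13 and F_{6} = 8:
F_{8} = F_{7} + F_{6} = 13 + 8 = 21
F_{9} = F_{8} + F_{7} = 21 + 13 = 34
F_{10} = F_{9} + F_{8} = 34 + 21 = 55
F_{11} = F_{10} + F_{9} = 55 + 34 = 89
F_{12} = F_{11} + F_{10} = 89 + 55 = 144
F_{13} = F_{12} + F_{11} = 144 + 89 = 233
F_{14} = F_{13} + F_{12} = 233 + 144 = 377

377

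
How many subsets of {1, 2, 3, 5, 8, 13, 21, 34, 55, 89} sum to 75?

2

Starting from the Zeckendorf form and repeatedly splitting a term F_k into F_{k−1} + F_{k−2} (when neither is already used) reaches every representation.
75 = 55+13+5+2 = 34+21+13+5+2 — 2 representations.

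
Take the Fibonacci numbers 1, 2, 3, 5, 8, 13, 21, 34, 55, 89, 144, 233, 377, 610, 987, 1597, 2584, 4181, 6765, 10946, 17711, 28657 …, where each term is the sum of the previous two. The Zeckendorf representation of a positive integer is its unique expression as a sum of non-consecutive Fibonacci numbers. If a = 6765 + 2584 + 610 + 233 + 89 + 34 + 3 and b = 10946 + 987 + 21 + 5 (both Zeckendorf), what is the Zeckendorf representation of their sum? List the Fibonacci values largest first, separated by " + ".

The two numbers are 10318 and 11959, so their sum is 22277.
subtract 17711 from 22277: 4566 remains
subtract 4181 from 4566: 385 remains
subtract 377 from 385: 8 remains
subtract 8 from 8: 0 remains

17711 + 4181 + 377 + 8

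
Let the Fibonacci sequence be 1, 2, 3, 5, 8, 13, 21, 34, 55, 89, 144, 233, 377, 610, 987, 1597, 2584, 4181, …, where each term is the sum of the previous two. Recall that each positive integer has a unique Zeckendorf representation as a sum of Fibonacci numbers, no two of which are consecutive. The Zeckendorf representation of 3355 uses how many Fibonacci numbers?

6

3355 − 2584 = 771
771 − 610 = 161
161 − 144 = 17
17 − 13 = 4
4 − 3 = 1
1 − 1 = 0
3355 = 2584 + 610 + 144 + 13 + 3 + 1, which has 6 terms.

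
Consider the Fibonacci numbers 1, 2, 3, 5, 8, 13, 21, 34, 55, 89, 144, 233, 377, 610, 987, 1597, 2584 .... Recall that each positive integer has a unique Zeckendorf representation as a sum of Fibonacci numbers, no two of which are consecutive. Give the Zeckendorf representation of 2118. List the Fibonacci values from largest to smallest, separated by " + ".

take 1597 (≤ 2118); 2118 − 1597 = 521
take 377 (≤ 521); 521 − 377 = 144
take 144 (≤ 144); 144 − 144 = 0
So 2118 = 1597 + 377 + 144, with no two terms consecutive in the sequence.

1597 + 377 + 144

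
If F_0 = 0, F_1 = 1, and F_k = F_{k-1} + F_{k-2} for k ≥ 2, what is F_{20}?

Iterating the recurrence up to F_{15} = 610 and F_{14} = 377:
F_{16} = F_{15} + F_{14} = 610 + 377 = 987
F_{17} = F_{16} + F_{15} = 987 + 610 = 1597
F_{18} = F_{17} + F_{16} = 1597 + 987 = 2584
F_{19} = F_{18} + F_{17} = 2584 + 1597 = 4181
F_{20} = F_{19} + F_{18} = 4181 + 2584 = 6765

6765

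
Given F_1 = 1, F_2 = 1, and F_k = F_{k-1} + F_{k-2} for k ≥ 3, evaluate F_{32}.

Iterating the recurrence up to F_{25} = 75025 and F_{24} = 46368:
F_{26} = F_{25} + F_{24} = 75025 + 46368 = 121393
F_{27} = F_{26} + F_{25} = 121393 + 75025 = 196418
F_{28} = F_{27} + F_{26} = 196418 + 121393 = 317811
F_{29} = F_{28} + F_{27} = 317811 + 196418 = 514229
F_{30} = F_{29} + F_{28} = 514229 + 317811 = 832040
F_{31} = F_{30} + F_{29} = 832040 + 514229 = 1346269
F_{32} = F_{31} + F_{30} = 1346269 + 832040 = 2178309

2178309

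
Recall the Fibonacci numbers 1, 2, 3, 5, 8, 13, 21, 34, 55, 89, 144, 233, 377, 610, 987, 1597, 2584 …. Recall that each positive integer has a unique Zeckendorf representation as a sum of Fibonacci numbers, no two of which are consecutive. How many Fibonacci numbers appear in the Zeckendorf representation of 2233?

Greedily peel off the largest Fibonacci term at each step:
1597 ≤ 2233 < 2584, so take 1597; remainder 636
610 ≤ 636 < 987, so take 610; remainder 26
21 ≤ 26 < 34, so take 21; remainder 5
5 ≤ 5 < 8, so take 5; remainder 0
2233 = 1597 + 610 + 21 + 5, which has 4 terms.

4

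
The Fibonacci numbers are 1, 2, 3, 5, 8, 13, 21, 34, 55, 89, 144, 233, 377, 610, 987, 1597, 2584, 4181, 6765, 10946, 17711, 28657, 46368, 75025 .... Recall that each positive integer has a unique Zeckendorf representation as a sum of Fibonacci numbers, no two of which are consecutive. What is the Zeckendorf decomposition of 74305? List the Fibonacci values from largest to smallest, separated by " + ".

Greedy algorithm:
74305: greatest Fibonacci not exceeding it is 46368, leaving 27937
27937: greatest Fibonacci not exceeding it is 17711, leaving 10226
10226: greatest Fibonacci not exceeding it is 6765, leaving 3461
3461: greatest Fibonacci not exceeding it is 2584, leaving 877
877: greatest Fibonacci not exceeding it is 610, leaving 267
267: greatest Fibonacci not exceeding it is 233, leaving 34
34: greatest Fibonacci not exceeding it is 34, leaving 0
So 74305 = 46368 + 17711 + 6765 + 2584 + 610 + 233 + 34, with no two terms consecutive in the sequence.

46368 + 17711 + 6765 + 2584 + 610 + 233 + 34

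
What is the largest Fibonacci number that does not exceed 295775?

196418

196418 ≤ 295775 < 317811, so the largest Fibonacci number not exceeding 295775 is 196418.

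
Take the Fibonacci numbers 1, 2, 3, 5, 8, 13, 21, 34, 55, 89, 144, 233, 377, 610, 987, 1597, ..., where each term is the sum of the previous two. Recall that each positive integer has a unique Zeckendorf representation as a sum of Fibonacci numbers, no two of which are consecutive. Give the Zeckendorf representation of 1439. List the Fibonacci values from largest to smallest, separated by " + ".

987 + 377 + 55 + 13 + 5 + 2

1439 − 987 = 452
452 − 377 = 75
75 − 55 = 20
20 − 13 = 7
7 − 5 = 2
2 − 2 = 0
So 1439 = 987 + 377 + 55 + 13 + 5 + 2, with no two terms consecutive in the sequence.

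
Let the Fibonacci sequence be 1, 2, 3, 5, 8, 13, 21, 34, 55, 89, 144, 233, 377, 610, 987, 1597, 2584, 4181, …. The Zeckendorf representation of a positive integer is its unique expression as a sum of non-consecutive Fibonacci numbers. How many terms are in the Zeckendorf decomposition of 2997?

4

Repeatedly subtract the largest Fibonacci number that fits:
subtract 2584 from 2997: 413 remains
subtract 377 from 413: 36 remains
subtract 34 from 36: 2 remains
subtract 2 from 2: 0 remains
2997 = 2584 + 377 + 34 + 2, which has 4 terms.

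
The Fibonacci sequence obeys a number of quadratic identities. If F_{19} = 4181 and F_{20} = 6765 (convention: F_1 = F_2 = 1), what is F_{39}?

63245986

By F_{2k+1} = F_k² + F_{k+1}²: F_{39} = 4181² + 6765² = 17480761 + 45765225 = 63245986.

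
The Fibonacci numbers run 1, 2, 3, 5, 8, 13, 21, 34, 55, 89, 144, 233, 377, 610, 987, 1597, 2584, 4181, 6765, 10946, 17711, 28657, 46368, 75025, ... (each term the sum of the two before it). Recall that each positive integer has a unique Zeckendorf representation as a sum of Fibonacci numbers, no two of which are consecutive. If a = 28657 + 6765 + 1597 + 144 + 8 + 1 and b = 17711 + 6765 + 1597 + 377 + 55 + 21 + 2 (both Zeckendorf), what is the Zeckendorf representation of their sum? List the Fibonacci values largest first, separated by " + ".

46368 + 10946 + 4181 + 1597 + 377 + 144 + 55 + 21 + 8 + 3

The two numbers are 37172 and 26528, so their sum is 63700.
take 46368 (≤ 63700); 63700 − 46368 = 17332
take 10946 (≤ 17332); 17332 − 10946 = 6386
take 4181 (≤ 6386); 6386 − 4181 = 2205
take 1597 (≤ 2205); 2205 − 1597 = 608
take 377 (≤ 608); 608 − 377 = 231
take 144 (≤ 231); 231 − 144 = 87
take 55 (≤ 87); 87 − 55 = 32
take 21 (≤ 32); 32 − 21 = 11
take 8 (≤ 11); 11 − 8 = 3
take 3 (≤ 3); 3 − 3 = 0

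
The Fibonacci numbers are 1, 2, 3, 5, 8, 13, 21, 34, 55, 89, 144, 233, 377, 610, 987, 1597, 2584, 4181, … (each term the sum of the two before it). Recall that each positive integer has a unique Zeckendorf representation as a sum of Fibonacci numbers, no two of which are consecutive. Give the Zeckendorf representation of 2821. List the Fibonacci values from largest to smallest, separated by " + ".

2584 + 233 + 3 + 1

subtract 2584 from 2821: 237 remains
subtract 233 from 237: 4 remains
subtract 3 from 4: 1 remains
subtract 1 from 1: 0 remains
So 2821 = 2584 + 233 + 3 + 1, with no two terms consecutive in the sequence.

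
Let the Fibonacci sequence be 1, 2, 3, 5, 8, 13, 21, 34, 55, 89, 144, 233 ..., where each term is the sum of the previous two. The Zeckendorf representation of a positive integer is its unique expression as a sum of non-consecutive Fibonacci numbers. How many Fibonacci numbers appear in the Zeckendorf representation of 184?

4

Greedily peel off the largest Fibonacci term at each step:
take 144 (≤ 184); 184 − 144 = 40
take 34 (≤ 40); 40 − 34 = 6
take 5 (≤ 6); 6 − 5 = 1
take 1 (≤ 1); 1 − 1 = 0
184 = 144 + 34 + 5 + 1, which has 4 terms.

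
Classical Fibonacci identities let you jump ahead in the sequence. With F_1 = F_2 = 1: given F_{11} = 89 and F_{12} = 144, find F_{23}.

28657

By F_{2k+1} = F_k² + F_{k+1}²: F_{23} = 89² + 144² = 7921 + 20736 = 28657.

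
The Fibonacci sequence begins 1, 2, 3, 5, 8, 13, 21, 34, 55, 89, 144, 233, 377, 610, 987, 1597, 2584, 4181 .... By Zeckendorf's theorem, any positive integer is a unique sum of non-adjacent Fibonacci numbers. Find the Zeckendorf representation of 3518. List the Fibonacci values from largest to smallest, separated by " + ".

Greedy algorithm:
3518 − 2584 = 934
934 − 610 = 324
324 − 233 = 91
91 − 89 = 2
2 − 2 = 0
So 3518 = 2584 + 610 + 233 + 89 + 2, with no two terms consecutive in the sequence.

2584 + 610 + 233 + 89 + 2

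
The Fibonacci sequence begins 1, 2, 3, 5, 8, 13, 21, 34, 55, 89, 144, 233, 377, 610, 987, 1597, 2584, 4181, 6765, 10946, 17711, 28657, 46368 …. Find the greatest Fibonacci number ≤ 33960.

28657 ≤ 33960 < 46368, so the largest Fibonacci number not exceeding 33960 is 28657.

28657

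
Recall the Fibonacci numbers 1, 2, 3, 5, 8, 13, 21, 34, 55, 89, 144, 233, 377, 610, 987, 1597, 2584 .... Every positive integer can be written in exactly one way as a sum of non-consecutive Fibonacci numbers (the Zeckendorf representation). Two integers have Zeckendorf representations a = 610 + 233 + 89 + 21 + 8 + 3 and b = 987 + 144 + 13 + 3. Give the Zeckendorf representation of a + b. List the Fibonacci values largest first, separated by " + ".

The two numbers are 964 and 1147, so their sum is 2111.
Repeatedly subtract the largest Fibonacci number that fits:
largest Fibonacci ≤ 2111 is 1597; 2111 − 1597 = 514
largest Fibonacci ≤ 514 is 377; 514 − 377 = 137
largest Fibonacci ≤ 137 is 89; 137 − 89 = 48
largest Fibonacci ≤ 48 is 34; 48 − 34 = 14
largest Fibonacci ≤ 14 is 13; 14 − 13 = 1
largest Fibonacci ≤ 1 is 1; 1 − 1 = 0

1597 + 377 + 89 + 34 + 13 + 1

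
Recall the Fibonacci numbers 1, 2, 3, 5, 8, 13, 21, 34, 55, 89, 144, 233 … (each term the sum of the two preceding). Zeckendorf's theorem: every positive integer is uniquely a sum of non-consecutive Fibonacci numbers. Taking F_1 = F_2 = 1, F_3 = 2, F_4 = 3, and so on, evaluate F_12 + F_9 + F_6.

F_12 + F_9 + F_6 = 144 + 34 + 8 = 186.

186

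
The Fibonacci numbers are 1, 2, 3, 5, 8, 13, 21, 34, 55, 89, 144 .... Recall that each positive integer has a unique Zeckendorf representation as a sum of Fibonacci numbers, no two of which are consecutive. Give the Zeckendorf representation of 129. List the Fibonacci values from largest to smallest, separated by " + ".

89 + 34 + 5 + 1

subtract 89 from 129: 40 remains
subtract 34 from 40: 6 remains
subtract 5 from 6: 1 remains
subtract 1 from 1: 0 remains
So 129 = 89 + 34 + 5 + 1, with no two terms consecutive in the sequence.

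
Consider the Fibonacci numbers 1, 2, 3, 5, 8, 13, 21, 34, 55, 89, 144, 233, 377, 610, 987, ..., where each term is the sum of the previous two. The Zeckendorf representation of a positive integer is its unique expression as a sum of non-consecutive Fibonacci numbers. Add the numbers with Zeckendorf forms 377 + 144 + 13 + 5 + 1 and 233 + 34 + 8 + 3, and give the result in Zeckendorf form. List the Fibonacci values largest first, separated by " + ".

610 + 144 + 55 + 8 + 1

The two numbers are 540 and 278, so their sum is 818.
largest Fibonacci ≤ 818 is 610; 818 − 610 = 208
largest Fibonacci ≤ 208 is 144; 208 − 144 = 64
largest Fibonacci ≤ 64 is 55; 64 − 55 = 9
largest Fibonacci ≤ 9 is 8; 9 − 8 = 1
largest Fibonacci ≤ 1 is 1; 1 − 1 = 0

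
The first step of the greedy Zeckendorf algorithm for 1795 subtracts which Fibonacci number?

1597 ≤ 1795 < 2584, so the largest Fibonacci number not exceeding 1795 is 1597.

1597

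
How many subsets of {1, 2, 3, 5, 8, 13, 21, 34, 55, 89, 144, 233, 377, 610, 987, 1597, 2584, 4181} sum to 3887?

Each representation comes from the Zeckendorf form by replacing some F_k with F_{k−1} + F_{k−2} where possible.
3887 = 2584+987+233+55+21+5+2 = 2584+987+233+55+13+8+5+2 = 2584+987+144+89+55+21+5+2 = … (15 more), for 18 in all.

18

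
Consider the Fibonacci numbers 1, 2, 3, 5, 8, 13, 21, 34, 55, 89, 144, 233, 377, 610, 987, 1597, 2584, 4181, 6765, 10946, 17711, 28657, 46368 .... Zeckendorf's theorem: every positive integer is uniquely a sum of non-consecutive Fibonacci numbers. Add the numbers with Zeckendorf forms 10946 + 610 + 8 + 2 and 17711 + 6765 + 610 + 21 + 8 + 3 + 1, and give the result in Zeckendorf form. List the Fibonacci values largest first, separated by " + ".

The two numbers are 11566 and 25119, so their sum is 36685.
Repeatedly subtract the largest Fibonacci number that fits:
take 28657 (≤ 36685); 36685 − 28657 = 8028
take 6765 (≤ 8028); 8028 − 6765 = 1263
take 987 (≤ 1263); 1263 − 987 = 276
take 233 (≤ 276); 276 − 233 = 43
take 34 (≤ 43); 43 − 34 = 9
take 8 (≤ 9); 9 − 8 = 1
take 1 (≤ 1); 1 − 1 = 0

28657 + 6765 + 987 + 233 + 34 + 8 + 1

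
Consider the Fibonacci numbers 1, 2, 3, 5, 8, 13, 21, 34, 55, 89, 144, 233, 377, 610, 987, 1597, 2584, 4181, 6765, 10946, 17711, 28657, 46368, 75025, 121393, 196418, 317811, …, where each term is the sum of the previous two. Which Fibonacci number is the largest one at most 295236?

196418 ≤ 295236 < 317811, so the largest Fibonacci number not exceeding 295236 is 196418.

196418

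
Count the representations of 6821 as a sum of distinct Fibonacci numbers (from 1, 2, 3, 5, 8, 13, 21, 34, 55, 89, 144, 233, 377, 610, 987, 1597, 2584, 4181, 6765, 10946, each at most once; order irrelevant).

23

Each representation comes from the Zeckendorf form by replacing some F_k with F_{k−1} + F_{k−2} where possible.
6821 = 6765+55+1 = 6765+34+21+1 = 4181+2584+55+1 = 6765+34+13+8+1 = … (19 more), for 23 in all.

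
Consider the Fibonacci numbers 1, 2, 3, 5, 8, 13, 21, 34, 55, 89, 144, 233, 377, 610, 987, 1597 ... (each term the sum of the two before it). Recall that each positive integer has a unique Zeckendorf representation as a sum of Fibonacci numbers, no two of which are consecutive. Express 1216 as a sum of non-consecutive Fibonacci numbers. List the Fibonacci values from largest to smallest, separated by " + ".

987 + 144 + 55 + 21 + 8 + 1

Repeatedly subtract the largest Fibonacci number that fits:
subtract 987 from 1216: 229 remains
subtract 144 from 229: 85 remains
subtract 55 from 85: 30 remains
subtract 21 from 30: 9 remains
subtract 8 from 9: 1 remains
subtract 1 from 1: 0 remains
So 1216 = 987 + 144 + 55 + 21 + 8 + 1, with no two terms consecutive in the sequence.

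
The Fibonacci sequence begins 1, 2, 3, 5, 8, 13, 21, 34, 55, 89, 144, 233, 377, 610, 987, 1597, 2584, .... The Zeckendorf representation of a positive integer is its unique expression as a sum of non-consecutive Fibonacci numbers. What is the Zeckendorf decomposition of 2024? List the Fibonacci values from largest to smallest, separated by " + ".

1597 + 377 + 34 + 13 + 3

take 1597 (≤ 2024); 2024 − 1597 = 427
take 377 (≤ 427); 427 − 377 = 50
take 34 (≤ 50); 50 − 34 = 16
take 13 (≤ 16); 16 − 13 = 3
take 3 (≤ 3); 3 − 3 = 0
So 2024 = 1597 + 377 + 34 + 13 + 3, with no two terms consecutive in the sequence.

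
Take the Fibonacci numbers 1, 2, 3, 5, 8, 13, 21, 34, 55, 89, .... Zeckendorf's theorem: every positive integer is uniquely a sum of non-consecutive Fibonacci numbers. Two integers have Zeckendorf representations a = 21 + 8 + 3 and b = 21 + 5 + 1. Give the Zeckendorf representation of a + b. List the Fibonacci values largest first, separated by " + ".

55 + 3 + 1

The two numbers are 32 and 27, so their sum is 59.
Repeatedly subtract the largest Fibonacci number that fits:
55 ≤ 59 < 89, so take 55; remainder 4
3 ≤ 4 < 5, so take 3; remainder 1
1 ≤ 1 < 2, so take 1; remainder 0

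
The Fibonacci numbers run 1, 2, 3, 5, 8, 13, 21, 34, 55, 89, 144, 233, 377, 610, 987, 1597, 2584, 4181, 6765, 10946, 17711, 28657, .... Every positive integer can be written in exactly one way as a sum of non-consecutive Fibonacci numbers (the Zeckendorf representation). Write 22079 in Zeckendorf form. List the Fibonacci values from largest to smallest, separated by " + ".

22079 − 17711 = 4368
4368 − 4181 = 187
187 − 144 = 43
43 − 34 = 9
9 − 8 = 1
1 − 1 = 0
So 22079 = 17711 + 4181 + 144 + 34 + 8 + 1, with no two terms consecutive in the sequence.

17711 + 4181 + 144 + 34 + 8 + 1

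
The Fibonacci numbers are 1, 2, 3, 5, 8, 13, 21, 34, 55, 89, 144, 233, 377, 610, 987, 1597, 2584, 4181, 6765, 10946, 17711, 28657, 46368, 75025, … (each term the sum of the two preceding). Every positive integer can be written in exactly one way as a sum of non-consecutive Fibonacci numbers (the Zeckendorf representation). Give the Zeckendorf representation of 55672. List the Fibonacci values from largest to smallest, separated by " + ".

Greedily peel off the largest Fibonacci term at each step:
subtract 46368 from 55672: 9304 remains
subtract 6765 from 9304: 2539 remains
subtract 1597 from 2539: 942 remains
subtract 610 from 942: 332 remains
subtract 233 from 332: 99 remains
subtract 89 from 99: 10 remains
subtract 8 from 10: 2 remains
subtract 2 from 2: 0 remains
So 55672 = 46368 + 6765 + 1597 + 610 + 233 + 89 + 8 + 2, with no two terms consecutive in the sequence.

46368 + 6765 + 1597 + 610 + 233 + 89 + 8 + 2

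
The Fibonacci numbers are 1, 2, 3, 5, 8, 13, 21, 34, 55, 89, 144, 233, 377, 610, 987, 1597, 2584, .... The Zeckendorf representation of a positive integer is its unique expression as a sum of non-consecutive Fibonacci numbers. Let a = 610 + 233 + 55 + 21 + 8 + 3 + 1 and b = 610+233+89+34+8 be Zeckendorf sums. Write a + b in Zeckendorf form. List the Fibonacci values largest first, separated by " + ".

The two numbers are 931 and 974, so their sum is 1905.
Greedy algorithm:
largest Fibonacci ≤ 1905 is 1597; 1905 − 1597 = 308
largest Fibonacci ≤ 308 is 233; 308 − 233 = 75
largest Fibonacci ≤ 75 is 55; 75 − 55 = 20
largest Fibonacci ≤ 20 is 13; 20 − 13 = 7
largest Fibonacci ≤ 7 is 5; 7 − 5 = 2
largest Fibonacci ≤ 2 is 2; 2 − 2 = 0

1597 + 233 + 55 + 13 + 5 + 2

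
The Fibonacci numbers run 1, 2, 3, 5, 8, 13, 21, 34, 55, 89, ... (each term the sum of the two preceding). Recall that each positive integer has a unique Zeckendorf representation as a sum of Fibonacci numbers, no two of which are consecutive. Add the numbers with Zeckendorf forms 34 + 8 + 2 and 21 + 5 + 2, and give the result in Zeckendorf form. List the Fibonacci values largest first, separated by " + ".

55 + 13 + 3 + 1

The two numbers are 44 and 28, so their sum is 72.
72: greatest Fibonacci not exceeding it is 55, leaving 17
17: greatest Fibonacci not exceeding it is 13, leaving 4
4: greatest Fibonacci not exceeding it is 3, leaving 1
1: greatest Fibonacci not exceeding it is 1, leaving 0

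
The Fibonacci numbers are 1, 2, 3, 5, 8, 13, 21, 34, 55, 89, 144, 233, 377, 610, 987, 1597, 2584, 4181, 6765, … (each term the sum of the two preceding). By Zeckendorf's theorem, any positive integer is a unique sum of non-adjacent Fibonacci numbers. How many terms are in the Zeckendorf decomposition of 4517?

5

subtract 4181 from 4517: 336 remains
subtract 233 from 336: 103 remains
subtract 89 from 103: 14 remains
subtract 13 from 14: 1 remains
subtract 1 from 1: 0 remains
4517 = 4181 + 233 + 89 + 13 + 1, which has 5 terms.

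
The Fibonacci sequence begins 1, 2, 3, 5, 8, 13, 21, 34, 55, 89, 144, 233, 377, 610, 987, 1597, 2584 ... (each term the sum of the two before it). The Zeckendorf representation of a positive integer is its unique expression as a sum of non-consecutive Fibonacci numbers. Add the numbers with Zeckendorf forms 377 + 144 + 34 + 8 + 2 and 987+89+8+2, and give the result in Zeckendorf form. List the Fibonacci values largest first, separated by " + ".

The two numbers are 565 and 1086, so their sum is 1651.
Greedy algorithm:
take 1597 (≤ 1651); 1651 − 1597 = 54
take 34 (≤ 54); 54 − 34 = 20
take 13 (≤ 20); 20 − 13 = 7
take 5 (≤ 7); 7 − 5 = 2
take 2 (≤ 2); 2 − 2 = 0

1597 + 34 + 13 + 5 + 2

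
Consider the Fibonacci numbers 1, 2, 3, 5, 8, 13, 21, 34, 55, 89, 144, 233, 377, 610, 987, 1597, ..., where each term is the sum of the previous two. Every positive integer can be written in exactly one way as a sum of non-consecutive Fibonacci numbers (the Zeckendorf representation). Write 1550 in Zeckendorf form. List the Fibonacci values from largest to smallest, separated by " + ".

Greedy algorithm:
largest Fibonacci ≤ 1550 is 987; 1550 − 987 = 563
largest Fibonacci ≤ 563 is 377; 563 − 377 = 186
largest Fibonacci ≤ 186 is 144; 186 − 144 = 42
largest Fibonacci ≤ 42 is 34; 42 − 34 = 8
largest Fibonacci ≤ 8 is 8; 8 − 8 = 0
So 1550 = 987 + 377 + 144 + 34 + 8, with no two terms consecutive in the sequence.

987 + 377 + 144 + 34 + 8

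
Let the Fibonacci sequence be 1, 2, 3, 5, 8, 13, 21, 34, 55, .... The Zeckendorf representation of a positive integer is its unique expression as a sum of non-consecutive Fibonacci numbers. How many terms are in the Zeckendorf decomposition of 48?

3

Greedily peel off the largest Fibonacci term at each step:
48 − 34 = 14
14 − 13 = 1
1 − 1 = 0
48 = 34 + 13 + 1, which has 3 terms.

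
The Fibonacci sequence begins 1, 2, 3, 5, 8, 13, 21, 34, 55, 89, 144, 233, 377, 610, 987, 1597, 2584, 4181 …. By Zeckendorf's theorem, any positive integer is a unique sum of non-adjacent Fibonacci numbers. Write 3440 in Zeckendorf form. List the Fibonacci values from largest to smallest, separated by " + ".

take 2584 (≤ 3440); 3440 − 2584 = 856
take 610 (≤ 856); 856 − 610 = 246
take 233 (≤ 246); 246 − 233 = 13
take 13 (≤ 13); 13 − 13 = 0
So 3440 = 2584 + 610 + 233 + 13, with no two terms consecutive in the sequence.

2584 + 610 + 233 + 13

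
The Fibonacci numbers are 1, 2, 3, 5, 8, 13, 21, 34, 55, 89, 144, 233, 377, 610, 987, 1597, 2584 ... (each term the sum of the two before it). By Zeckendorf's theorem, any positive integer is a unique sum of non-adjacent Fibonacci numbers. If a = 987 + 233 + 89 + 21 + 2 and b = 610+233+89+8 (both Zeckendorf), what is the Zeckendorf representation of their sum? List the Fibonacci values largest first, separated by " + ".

The two numbers are 1332 and 940, so their sum is 2272.
Repeatedly subtract the largest Fibonacci number that fits:
largest Fibonacci ≤ 2272 is 1597; 2272 − 1597 = 675
largest Fibonacci ≤ 675 is 610; 675 − 610 = 65
largest Fibonacci ≤ 65 is 55; 65 − 55 = 10
largest Fibonacci ≤ 10 is 8; 10 − 8 = 2
largest Fibonacci ≤ 2 is 2; 2 − 2 = 0

1597 + 610 + 55 + 8 + 2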